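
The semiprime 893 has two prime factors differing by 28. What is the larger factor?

Since p = q + 28, we have 893 = q(q + 28), so q² + 28q − 893 = 0.
Discriminant: 28² + 4·893 = 784 + 3572 = 4356; √4356 = 66.
q = (−28 + 66)/2 = 19, and p = q + 28 = 47.
Check: 19 · 47 = 893.

47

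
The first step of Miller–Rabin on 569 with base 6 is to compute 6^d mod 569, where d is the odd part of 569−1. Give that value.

493

569 − 1 = 568 = 2^3 · 71, so d = 71.
6^1 ≡ 6 (mod 569)
6^2 ≡ 6^2 = 36 ≡ 36 (mod 569)
6^4 ≡ 36^2 = 1296 ≡ 158 (mod 569)
6^8 ≡ 158^2 = 24964 ≡ 497 (mod 569)
6^16 ≡ 497^2 = 247009 ≡ 63 (mod 569)
6^32 ≡ 63^2 = 3969 ≡ 555 (mod 569)
6^64 ≡ 555^2 = 308025 ≡ 196 (mod 569)
71 = 64 + 4 + 2 + 1 in binary powers of 2.
So 6^71 ≡ 196 · 158 · 36 · 6 ≡ 493 (mod 569).
Squaring chain: 493 → 86 → 568; reaches −1, so base 6 does not prove 569 composite.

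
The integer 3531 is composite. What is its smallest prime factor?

3531 is odd.
Digit sum 12, divisible by 3.

3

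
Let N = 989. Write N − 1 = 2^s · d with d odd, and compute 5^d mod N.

89

989 − 1 = 988 = 2^2 · 247, so d = 247.
5^1 ≡ 5 (mod 989)
5^2 ≡ 5^2 = 25 ≡ 25 (mod 989)
5^4 ≡ 25^2 = 625 ≡ 625 (mod 989)
5^8 ≡ 625^2 = 390625 ≡ 959 (mod 989)
5^16 ≡ 959^2 = 919681 ≡ 900 (mod 989)
5^32 ≡ 900^2 = 810000 ≡ 9 (mod 989)
5^64 ≡ 9^2 = 81 ≡ 81 (mod 989)
5^128 ≡ 81^2 = 6561 ≡ 627 (mod 989)
247 = 128 + 64 + 32 + 16 + 4 + 2 + 1 in binary powers of 2.
So 5^247 ≡ 627 · 81 · 9 · 900 · 625 · 25 · 5 ≡ 89 (mod 989).
Squaring chain: 89 → 9; never reaches −1, so base 5 is a Miller–Rabin witness that 989 is composite.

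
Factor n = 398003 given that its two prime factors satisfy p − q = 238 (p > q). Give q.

523

Since p = q + 238, we have 398003 = q(q + 238), so q² + 238q − 398003 = 0.
Discriminant: 238² + 4·398003 = 56644 + 1592012 = 1648656; √1648656 = 1284.
q = (−238 + 1284)/2 = 523, and p = q + 238 = 761.
Check: 523 · 761 = 398003.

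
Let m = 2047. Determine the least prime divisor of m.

23

2047 is odd.
Digit sum 13, not divisible by 3.
Ends in 7: not divisible by 5.
7: 2047 = 7·292 + 3
11: 2047 = 11·186 + 1
13: 2047 = 13·157 + 6
17: 2047 = 17·120 + 7
19: 2047 = 19·107 + 14
23: 2047 = 23·89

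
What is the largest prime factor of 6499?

6499 = 67 · 97
97 is prime.
So 6499 = 67 · 97; the largest prime factor is 97.

97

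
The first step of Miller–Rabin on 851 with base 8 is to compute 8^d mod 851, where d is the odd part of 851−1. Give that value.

851 − 1 = 850 = 2^1 · 425, so d = 425.
8^1 ≡ 8 (mod 851)
8^2 ≡ 8^2 = 64 ≡ 64 (mod 851)
8^4 ≡ 64^2 = 4096 ≡ 692 (mod 851)
8^8 ≡ 692^2 = 478864 ≡ 602 (mod 851)
8^16 ≡ 602^2 = 362404 ≡ 729 (mod 851)
8^32 ≡ 729^2 = 531441 ≡ 417 (mod 851)
8^64 ≡ 417^2 = 173889 ≡ 285 (mod 851)
8^128 ≡ 285^2 = 81225 ≡ 380 (mod 851)
8^256 ≡ 380^2 = 144400 ≡ 581 (mod 851)
425 = 256 + 128 + 32 + 8 + 1 in binary powers of 2.
So 8^425 ≡ 581 · 380 · 417 · 602 · 8 ≡ 541 (mod 851).
Squaring chain: 541; never reaches −1, so base 8 is a Miller–Rabin witness that 851 is composite.

541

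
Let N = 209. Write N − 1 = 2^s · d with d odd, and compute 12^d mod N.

209 − 1 = 208 = 2^4 · 13, so d = 13.
12^1 ≡ 12 (mod 209)
12^2 ≡ 12^2 = 144 ≡ 144 (mod 209)
12^4 ≡ 144^2 = 20736 ≡ 45 (mod 209)
12^8 ≡ 45^2 = 2025 ≡ 144 (mod 209)
13 = 8 + 4 + 1 in binary powers of 2.
So 12^13 ≡ 144 · 45 · 12 ≡ 12 (mod 209).
Squaring chain: 12 → 144 → 45 → 144; never reaches −1, so base 12 is a Miller–Rabin witness that 209 is composite.

12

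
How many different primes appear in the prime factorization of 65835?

65835 = 3^2 · 7315
7315 = 5 · 1463
1463 = 7 · 209
209 = 11 · 19
65835 = 3^2 · 5 · 7 · 11 · 19, which has 5 distinct prime factors.

5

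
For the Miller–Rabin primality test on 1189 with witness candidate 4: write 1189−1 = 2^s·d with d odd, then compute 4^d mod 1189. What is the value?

1050

1189 − 1 = 1188 = 2^2 · 297, so d = 297.
4^1 ≡ 4 (mod 1189)
4^2 ≡ 4^2 = 16 ≡ 16 (mod 1189)
4^4 ≡ 16^2 = 256 ≡ 256 (mod 1189)
4^8 ≡ 256^2 = 65536 ≡ 141 (mod 1189)
4^16 ≡ 141^2 = 19881 ≡ 857 (mod 1189)
4^32 ≡ 857^2 = 734449 ≡ 836 (mod 1189)
4^64 ≡ 836^2 = 698896 ≡ 953 (mod 1189)
4^128 ≡ 953^2 = 908209 ≡ 1002 (mod 1189)
4^256 ≡ 1002^2 = 1004004 ≡ 488 (mod 1189)
297 = 256 + 32 + 8 + 1 in binary powers of 2.
So 4^297 ≡ 488 · 836 · 141 · 4 ≡ 1050 (mod 1189).
Squaring chain: 1050 → 297; never reaches −1, so base 4 is a Miller–Rabin witness that 1189 is composite.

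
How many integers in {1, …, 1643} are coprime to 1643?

Factor: 1643 = 31 · 53.
φ(1643) = (31−1) · (53−1) = 30 · 52 = 1560.

1560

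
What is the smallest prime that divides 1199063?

1199063 is odd.
Digit sum 29, not divisible by 3.
Ends in 3: not divisible by 5.
7: 1199063 = 7·171294 + 5
11: 1199063 = 11·109005 + 8
13: 1199063 = 13·92235 + 8
17: 1199063 = 17·70533 + 2
19: 1199063 = 19·63108 + 11
23: 1199063 = 23·52133 + 4
29: 1199063 = 29·41347

29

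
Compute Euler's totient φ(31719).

20736

Factor: 31719 = 3 · 97 · 109.
φ(31719) = (3−1) · (97−1) · (109−1) = 2 · 96 · 108 = 20736.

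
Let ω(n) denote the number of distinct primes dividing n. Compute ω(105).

3

105 = 3 · 35
35 = 5 · 7
105 = 3 · 5 · 7, which has 3 distinct prime factors.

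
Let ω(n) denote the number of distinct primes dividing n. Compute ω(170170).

170170 = 2 · 85085
85085 = 5 · 17017
17017 = 7 · 2431
2431 = 11 · 221
221 = 13 · 17
170170 = 2 · 5 · 7 · 11 · 13 · 17, which has 6 distinct prime factors.

6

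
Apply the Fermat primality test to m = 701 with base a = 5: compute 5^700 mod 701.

5^1 ≡ 5 (mod 701)
5^2 ≡ 5^2 = 25 ≡ 25 (mod 701)
5^4 ≡ 25^2 = 625 ≡ 625 (mod 701)
5^8 ≡ 625^2 = 390625 ≡ 168 (mod 701)
5^16 ≡ 168^2 = 28224 ≡ 184 (mod 701)
5^32 ≡ 184^2 = 33856 ≡ 208 (mod 701)
5^64 ≡ 208^2 = 43264 ≡ 503 (mod 701)
5^128 ≡ 503^2 = 253009 ≡ 649 (mod 701)
5^256 ≡ 649^2 = 421201 ≡ 601 (mod 701)
5^512 ≡ 601^2 = 361201 ≡ 186 (mod 701)
700 = 512 + 128 + 32 + 16 + 8 + 4 in binary powers of 2.
So 5^700 ≡ 186 · 649 · 208 · 184 · 168 · 625 ≡ 1 (mod 701).
Since the result is 1, base 5 gives no evidence that 701 is composite.

1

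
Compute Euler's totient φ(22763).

19584

Factor: 22763 = 13 · 17 · 103.
φ(22763) = (13−1) · (17−1) · (103−1) = 12 · 16 · 102 = 19584.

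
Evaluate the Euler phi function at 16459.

16200

Factor: 16459 = 109 · 151.
φ(16459) = (109−1) · (151−1) = 108 · 150 = 16200.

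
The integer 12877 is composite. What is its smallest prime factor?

79

12877 is odd.
Digit sum 25, not divisible by 3.
Ends in 7: not divisible by 5.
7: 12877 = 7·1839 + 4
11: 12877 = 11·1170 + 7
13: 12877 = 13·990 + 7
17: 12877 = 17·757 + 8
19: 12877 = 19·677 + 14
23: 12877 = 23·559 + 20
29: 12877 = 29·444 + 1
31: 12877 = 31·415 + 12
37: 12877 = 37·348 + 1
41: 12877 = 41·314 + 3
43: 12877 = 43·299 + 20
47: 12877 = 47·273 + 46
53: 12877 = 53·242 + 51
59: 12877 = 59·218 + 15
61: 12877 = 61·211 + 6
67: 12877 = 67·192 + 13
71: 12877 = 71·181 + 26
73: 12877 = 73·176 + 29
79: 12877 = 79·163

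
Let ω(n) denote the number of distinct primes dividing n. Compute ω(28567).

3

28567 = 7^2 · 583
583 = 11 · 53
28567 = 7^2 · 11 · 53, which has 3 distinct prime factors.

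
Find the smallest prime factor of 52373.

83

52373 is odd.
Digit sum 20, not divisible by 3.
Ends in 3: not divisible by 5.
7: 52373 = 7·7481 + 6
11: 52373 = 11·4761 + 2
13: 52373 = 13·4028 + 9
17: 52373 = 17·3080 + 13
19: 52373 = 19·2756 + 9
23: 52373 = 23·2277 + 2
29: 52373 = 29·1805 + 28
31: 52373 = 31·1689 + 14
37: 52373 = 37·1415 + 18
41: 52373 = 41·1277 + 16
43: 52373 = 43·1217 + 42
47: 52373 = 47·1114 + 15
53: 52373 = 53·988 + 9
59: 52373 = 59·887 + 40
61: 52373 = 61·858 + 35
67: 52373 = 67·781 + 46
71: 52373 = 71·737 + 46
73: 52373 = 73·717 + 32
79: 52373 = 79·662 + 75
83: 52373 = 83·631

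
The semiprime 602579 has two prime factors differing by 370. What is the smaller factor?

Since p = q + 370, we have 602579 = q(q + 370), so q² + 370q − 602579 = 0.
Discriminant: 370² + 4·602579 = 136900 + 2410316 = 2547216; √2547216 = 1596.
q = (−370 + 1596)/2 = 613, and p = q + 370 = 983.
Check: 613 · 983 = 602579.

613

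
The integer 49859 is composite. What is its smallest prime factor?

73

49859 is odd.
Digit sum 35, not divisible by 3.
Ends in 9: not divisible by 5.
7: 49859 = 7·7122 + 5
11: 49859 = 11·4532 + 7
13: 49859 = 13·3835 + 4
17: 49859 = 17·2932 + 15
19: 49859 = 19·2624 + 3
23: 49859 = 23·2167 + 18
29: 49859 = 29·1719 + 8
31: 49859 = 31·1608 + 11
37: 49859 = 37·1347 + 20
41: 49859 = 41·1216 + 3
43: 49859 = 43·1159 + 22
47: 49859 = 47·1060 + 39
53: 49859 = 53·940 + 39
59: 49859 = 59·845 + 4
61: 49859 = 61·817 + 22
67: 49859 = 67·744 + 11
71: 49859 = 71·702 + 17
73: 49859 = 73·683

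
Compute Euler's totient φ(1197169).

1159536

Factor: 1197169 = 59 · 103 · 197.
φ(1197169) = (59−1) · (103−1) · (197−1) = 58 · 102 · 196 = 1159536.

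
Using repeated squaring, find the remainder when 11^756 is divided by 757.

1

11^1 ≡ 11 (mod 757)
11^2 ≡ 11^2 = 121 ≡ 121 (mod 757)
11^4 ≡ 121^2 = 14641 ≡ 258 (mod 757)
11^8 ≡ 258^2 = 66564 ≡ 705 (mod 757)
11^16 ≡ 705^2 = 497025 ≡ 433 (mod 757)
11^32 ≡ 433^2 = 187489 ≡ 510 (mod 757)
11^64 ≡ 510^2 = 260100 ≡ 449 (mod 757)
11^128 ≡ 449^2 = 201601 ≡ 239 (mod 757)
11^256 ≡ 239^2 = 57121 ≡ 346 (mod 757)
11^512 ≡ 346^2 = 119716 ≡ 110 (mod 757)
756 = 512 + 128 + 64 + 32 + 16 + 4 in binary powers of 2.
So 11^756 ≡ 110 · 239 · 449 · 510 · 433 · 258 ≡ 1 (mod 757).
Since the result is 1, base 11 gives no evidence that 757 is composite.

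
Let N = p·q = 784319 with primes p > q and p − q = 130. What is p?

Since p = q + 130, we have 784319 = q(q + 130), so q² + 130q − 784319 = 0.
Discriminant: 130² + 4·784319 = 16900 + 3137276 = 3154176; √3154176 = 1776.
q = (−130 + 1776)/2 = 823, and p = q + 130 = 953.
Check: 823 · 953 = 784319.

953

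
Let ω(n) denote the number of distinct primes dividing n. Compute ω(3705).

3705 = 3 · 1235
1235 = 5 · 247
247 = 13 · 19
3705 = 3 · 5 · 13 · 19, which has 4 distinct prime factors.

4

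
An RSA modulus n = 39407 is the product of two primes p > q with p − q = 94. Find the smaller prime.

157

Since p = q + 94, we have 39407 = q(q + 94), so q² + 94q − 39407 = 0.
Discriminant: 94² + 4·39407 = 8836 + 157628 = 166464; √166464 = 408.
q = (−94 + 408)/2 = 157, and p = q + 94 = 251.
Check: 157 · 251 = 39407.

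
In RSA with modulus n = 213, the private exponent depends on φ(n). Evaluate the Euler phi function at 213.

Factor: 213 = 3 · 71.
φ(213) = (3−1) · (71−1) = 2 · 70 = 140.

140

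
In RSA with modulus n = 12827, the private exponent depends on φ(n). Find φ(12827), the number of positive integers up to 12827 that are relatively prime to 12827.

12600

Factor: 12827 = 101 · 127.
φ(12827) = (101−1) · (127−1) = 100 · 126 = 12600.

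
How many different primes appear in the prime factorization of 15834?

5

15834 = 2 · 7917
7917 = 3 · 2639
2639 = 7 · 377
377 = 13 · 29
15834 = 2 · 3 · 7 · 13 · 29, which has 5 distinct prime factors.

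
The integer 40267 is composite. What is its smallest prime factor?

40267 is odd.
Digit sum 19, not divisible by 3.
Ends in 7: not divisible by 5.
7: 40267 = 7·5752 + 3
11: 40267 = 11·3660 + 7
13: 40267 = 13·3097 + 6
17: 40267 = 17·2368 + 11
19: 40267 = 19·2119 + 6
23: 40267 = 23·1750 + 17
29: 40267 = 29·1388 + 15
31: 40267 = 31·1298 + 29
37: 40267 = 37·1088 + 11
41: 40267 = 41·982 + 5
43: 40267 = 43·936 + 19
47: 40267 = 47·856 + 35
53: 40267 = 53·759 + 40
59: 40267 = 59·682 + 29
61: 40267 = 61·660 + 7
67: 40267 = 67·601

67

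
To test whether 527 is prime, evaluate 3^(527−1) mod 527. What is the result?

121

3^1 ≡ 3 (mod 527)
3^2 ≡ 3^2 = 9 ≡ 9 (mod 527)
3^4 ≡ 9^2 = 81 ≡ 81 (mod 527)
3^8 ≡ 81^2 = 6561 ≡ 237 (mod 527)
3^16 ≡ 237^2 = 56169 ≡ 307 (mod 527)
3^32 ≡ 307^2 = 94249 ≡ 443 (mod 527)
3^64 ≡ 443^2 = 196249 ≡ 205 (mod 527)
3^128 ≡ 205^2 = 42025 ≡ 392 (mod 527)
3^256 ≡ 392^2 = 153664 ≡ 307 (mod 527)
3^512 ≡ 307^2 = 94249 ≡ 443 (mod 527)
526 = 512 + 8 + 4 + 2 in binary powers of 2.
So 3^526 ≡ 443 · 237 · 81 · 9 ≡ 121 (mod 527).
Since 121 ≠ 1, base 3 is a Fermat witness: 527 is composite.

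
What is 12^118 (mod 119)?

12^1 ≡ 12 (mod 119)
12^2 ≡ 12^2 = 144 ≡ 25 (mod 119)
12^4 ≡ 25^2 = 625 ≡ 30 (mod 119)
12^8 ≡ 30^2 = 900 ≡ 67 (mod 119)
12^16 ≡ 67^2 = 4489 ≡ 86 (mod 119)
12^32 ≡ 86^2 = 7396 ≡ 18 (mod 119)
12^64 ≡ 18^2 = 324 ≡ 86 (mod 119)
118 = 64 + 32 + 16 + 4 + 2 in binary powers of 2.
So 12^118 ≡ 86 · 18 · 86 · 30 · 25 ≡ 2 (mod 119).
Since 2 ≠ 1, base 12 is a Fermat witness: 119 is composite.

2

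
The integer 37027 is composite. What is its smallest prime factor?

61

37027 is odd.
Digit sum 19, not divisible by 3.
Ends in 7: not divisible by 5.
7: 37027 = 7·5289 + 4
11: 37027 = 11·3366 + 1
13: 37027 = 13·2848 + 3
17: 37027 = 17·2178 + 1
19: 37027 = 19·1948 + 15
23: 37027 = 23·1609 + 20
29: 37027 = 29·1276 + 23
31: 37027 = 31·1194 + 13
37: 37027 = 37·1000 + 27
41: 37027 = 41·903 + 4
43: 37027 = 43·861 + 4
47: 37027 = 47·787 + 38
53: 37027 = 53·698 + 33
59: 37027 = 59·627 + 34
61: 37027 = 61·607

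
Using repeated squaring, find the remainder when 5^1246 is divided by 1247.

436

5^1 ≡ 5 (mod 1247)
5^2 ≡ 5^2 = 25 ≡ 25 (mod 1247)
5^4 ≡ 25^2 = 625 ≡ 625 (mod 1247)
5^8 ≡ 625^2 = 390625 ≡ 314 (mod 1247)
5^16 ≡ 314^2 = 98596 ≡ 83 (mod 1247)
5^32 ≡ 83^2 = 6889 ≡ 654 (mod 1247)
5^64 ≡ 654^2 = 427716 ≡ 1242 (mod 1247)
5^128 ≡ 1242^2 = 1542564 ≡ 25 (mod 1247)
5^256 ≡ 25^2 = 625 ≡ 625 (mod 1247)
5^512 ≡ 625^2 = 390625 ≡ 314 (mod 1247)
5^1024 ≡ 314^2 = 98596 ≡ 83 (mod 1247)
1246 = 1024 + 128 + 64 + 16 + 8 + 4 + 2 in binary powers of 2.
So 5^1246 ≡ 83 · 25 · 1242 · 83 · 314 · 625 · 25 ≡ 436 (mod 1247).
Since 436 ≠ 1, base 5 is a Fermat witness: 1247 is composite.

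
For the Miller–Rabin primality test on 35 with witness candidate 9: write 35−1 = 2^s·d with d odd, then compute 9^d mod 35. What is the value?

35 − 1 = 34 = 2^1 · 17, so d = 17.
9^1 ≡ 9 (mod 35)
9^2 ≡ 9^2 = 81 ≡ 11 (mod 35)
9^4 ≡ 11^2 = 121 ≡ 16 (mod 35)
9^8 ≡ 16^2 = 256 ≡ 11 (mod 35)
9^16 ≡ 11^2 = 121 ≡ 16 (mod 35)
17 = 16 + 1 in binary powers of 2.
So 9^17 ≡ 16 · 9 ≡ 4 (mod 35).
Squaring chain: 4; never reaches −1, so base 9 is a Miller–Rabin witness that 35 is composite.

4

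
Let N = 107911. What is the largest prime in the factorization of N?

107911 = 31 · 3481
3481 = 59 · 59
59 = 59 · 1
So 107911 = 31 · 59^2; the largest prime factor is 59.

59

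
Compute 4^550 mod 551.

517

4^1 ≡ 4 (mod 551)
4^2 ≡ 4^2 = 16 ≡ 16 (mod 551)
4^4 ≡ 16^2 = 256 ≡ 256 (mod 551)
4^8 ≡ 256^2 = 65536 ≡ 518 (mod 551)
4^16 ≡ 518^2 = 268324 ≡ 538 (mod 551)
4^32 ≡ 538^2 = 289444 ≡ 169 (mod 551)
4^64 ≡ 169^2 = 28561 ≡ 460 (mod 551)
4^128 ≡ 460^2 = 211600 ≡ 16 (mod 551)
4^256 ≡ 16^2 = 256 ≡ 256 (mod 551)
4^512 ≡ 256^2 = 65536 ≡ 518 (mod 551)
550 = 512 + 32 + 4 + 2 in binary powers of 2.
So 4^550 ≡ 518 · 169 · 256 · 16 ≡ 517 (mod 551).
Since 517 ≠ 1, base 4 is a Fermat witness: 551 is composite.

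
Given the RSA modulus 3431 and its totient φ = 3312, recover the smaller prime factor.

47

φ(n) = (p−1)(q−1) = n − (p+q) + 1, so p + q = 3431 − 3312 + 1 = 120.
p and q are the roots of t² − 120t + 3431 = 0.
Discriminant: 120² − 4·3431 = 14400 − 13724 = 676; √676 = 26.
q = (120 − 26)/2 = 47, p = (120 + 26)/2 = 73.
Check: 47 · 73 = 3431.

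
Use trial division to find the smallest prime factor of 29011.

29011 is odd.
Digit sum 13, not divisible by 3.
Ends in 1: not divisible by 5.
7: 29011 = 7·4144 + 3
11: 29011 = 11·2637 + 4
13: 29011 = 13·2231 + 8
17: 29011 = 17·1706 + 9
19: 29011 = 19·1526 + 17
23: 29011 = 23·1261 + 8
29: 29011 = 29·1000 + 11
31: 29011 = 31·935 + 26
37: 29011 = 37·784 + 3
41: 29011 = 41·707 + 24
43: 29011 = 43·674 + 29
47: 29011 = 47·617 + 12
53: 29011 = 53·547 + 20
59: 29011 = 59·491 + 42
61: 29011 = 61·475 + 36
67: 29011 = 67·433

67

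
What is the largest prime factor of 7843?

31

7843 = 11 · 713
713 = 23 · 31
31 is prime.
So 7843 = 11 · 23 · 31; the largest prime factor is 31.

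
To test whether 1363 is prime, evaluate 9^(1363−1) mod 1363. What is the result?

9^1 ≡ 9 (mod 1363)
9^2 ≡ 9^2 = 81 ≡ 81 (mod 1363)
9^4 ≡ 81^2 = 6561 ≡ 1109 (mod 1363)
9^8 ≡ 1109^2 = 1229881 ≡ 455 (mod 1363)
9^16 ≡ 455^2 = 207025 ≡ 1212 (mod 1363)
9^32 ≡ 1212^2 = 1468944 ≡ 993 (mod 1363)
9^64 ≡ 993^2 = 986049 ≡ 600 (mod 1363)
9^128 ≡ 600^2 = 360000 ≡ 168 (mod 1363)
9^256 ≡ 168^2 = 28224 ≡ 964 (mod 1363)
9^512 ≡ 964^2 = 929296 ≡ 1093 (mod 1363)
9^1024 ≡ 1093^2 = 1194649 ≡ 661 (mod 1363)
1362 = 1024 + 256 + 64 + 16 + 2 in binary powers of 2.
So 9^1362 ≡ 661 · 964 · 600 · 1212 · 81 ≡ 1051 (mod 1363).
Since 1051 ≠ 1, base 9 is a Fermat witness: 1363 is composite.

1051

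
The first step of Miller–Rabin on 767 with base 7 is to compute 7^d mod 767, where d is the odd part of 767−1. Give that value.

652

767 − 1 = 766 = 2^1 · 383, so d = 383.
7^1 ≡ 7 (mod 767)
7^2 ≡ 7^2 = 49 ≡ 49 (mod 767)
7^4 ≡ 49^2 = 2401 ≡ 100 (mod 767)
7^8 ≡ 100^2 = 10000 ≡ 29 (mod 767)
7^16 ≡ 29^2 = 841 ≡ 74 (mod 767)
7^32 ≡ 74^2 = 5476 ≡ 107 (mod 767)
7^64 ≡ 107^2 = 11449 ≡ 711 (mod 767)
7^128 ≡ 711^2 = 505521 ≡ 68 (mod 767)
7^256 ≡ 68^2 = 4624 ≡ 22 (mod 767)
383 = 256 + 64 + 32 + 16 + 8 + 4 + 2 + 1 in binary powers of 2.
So 7^383 ≡ 22 · 711 · 107 · 74 · 29 · 100 · 49 · 7 ≡ 652 (mod 767).
Squaring chain: 652; never reaches −1, so base 7 is a Miller–Rabin witness that 767 is composite.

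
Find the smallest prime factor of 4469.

4469 is odd.
Digit sum 23, not divisible by 3.
Ends in 9: not divisible by 5.
7: 4469 = 7·638 + 3
11: 4469 = 11·406 + 3
13: 4469 = 13·343 + 10
17: 4469 = 17·262 + 15
19: 4469 = 19·235 + 4
23: 4469 = 23·194 + 7
29: 4469 = 29·154 + 3
31: 4469 = 31·144 + 5
37: 4469 = 37·120 + 29
41: 4469 = 41·109

41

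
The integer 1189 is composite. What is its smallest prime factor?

29

1189 is odd.
Digit sum 19, not divisible by 3.
Ends in 9: not divisible by 5.
7: 1189 = 7·169 + 6
11: 1189 = 11·108 + 1
13: 1189 = 13·91 + 6
17: 1189 = 17·69 + 16
19: 1189 = 19·62 + 11
23: 1189 = 23·51 + 16
29: 1189 = 29·41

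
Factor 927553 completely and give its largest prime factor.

927553 = 11 · 84323
84323 = 37 · 2279
2279 = 43 · 53
53 is prime.
So 927553 = 11 · 37 · 43 · 53; the largest prime factor is 53.

53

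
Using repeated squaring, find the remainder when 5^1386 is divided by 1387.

1122

5^1 ≡ 5 (mod 1387)
5^2 ≡ 5^2 = 25 ≡ 25 (mod 1387)
5^4 ≡ 25^2 = 625 ≡ 625 (mod 1387)
5^8 ≡ 625^2 = 390625 ≡ 878 (mod 1387)
5^16 ≡ 878^2 = 770884 ≡ 1099 (mod 1387)
5^32 ≡ 1099^2 = 1207801 ≡ 1111 (mod 1387)
5^64 ≡ 1111^2 = 1234321 ≡ 1278 (mod 1387)
5^128 ≡ 1278^2 = 1633284 ≡ 785 (mod 1387)
5^256 ≡ 785^2 = 616225 ≡ 397 (mod 1387)
5^512 ≡ 397^2 = 157609 ≡ 878 (mod 1387)
5^1024 ≡ 878^2 = 770884 ≡ 1099 (mod 1387)
1386 = 1024 + 256 + 64 + 32 + 8 + 2 in binary powers of 2.
So 5^1386 ≡ 1099 · 397 · 1278 · 1111 · 878 · 25 ≡ 1122 (mod 1387).
Since 1122 ≠ 1, base 5 is a Fermat witness: 1387 is composite.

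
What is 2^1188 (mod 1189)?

297

2^1 ≡ 2 (mod 1189)
2^2 ≡ 2^2 = 4 ≡ 4 (mod 1189)
2^4 ≡ 4^2 = 16 ≡ 16 (mod 1189)
2^8 ≡ 16^2 = 256 ≡ 256 (mod 1189)
2^16 ≡ 256^2 = 65536 ≡ 141 (mod 1189)
2^32 ≡ 141^2 = 19881 ≡ 857 (mod 1189)
2^64 ≡ 857^2 = 734449 ≡ 836 (mod 1189)
2^128 ≡ 836^2 = 698896 ≡ 953 (mod 1189)
2^256 ≡ 953^2 = 908209 ≡ 1002 (mod 1189)
2^512 ≡ 1002^2 = 1004004 ≡ 488 (mod 1189)
2^1024 ≡ 488^2 = 238144 ≡ 344 (mod 1189)
1188 = 1024 + 128 + 32 + 4 in binary powers of 2.
So 2^1188 ≡ 344 · 953 · 857 · 16 ≡ 297 (mod 1189).
Since 297 ≠ 1, base 2 is a Fermat witness: 1189 is composite.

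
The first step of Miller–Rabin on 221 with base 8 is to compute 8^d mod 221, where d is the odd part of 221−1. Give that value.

221 − 1 = 220 = 2^2 · 55, so d = 55.
8^1 ≡ 8 (mod 221)
8^2 ≡ 8^2 = 64 ≡ 64 (mod 221)
8^4 ≡ 64^2 = 4096 ≡ 118 (mod 221)
8^8 ≡ 118^2 = 13924 ≡ 1 (mod 221)
8^16 ≡ 1^2 = 1 ≡ 1 (mod 221)
8^32 ≡ 1^2 = 1 ≡ 1 (mod 221)
55 = 32 + 16 + 4 + 2 + 1 in binary powers of 2.
So 8^55 ≡ 1 · 1 · 118 · 64 · 8 ≡ 83 (mod 221).
Squaring chain: 83 → 38; never reaches −1, so base 8 is a Miller–Rabin witness that 221 is composite.

83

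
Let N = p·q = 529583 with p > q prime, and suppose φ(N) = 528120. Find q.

653

φ(n) = (p−1)(q−1) = n − (p+q) + 1, so p + q = 529583 − 528120 + 1 = 1464.
p and q are the roots of t² − 1464t + 529583 = 0.
Discriminant: 1464² − 4·529583 = 2143296 − 2118332 = 24964; √24964 = 158.
q = (1464 − 158)/2 = 653, p = (1464 + 158)/2 = 811.
Check: 653 · 811 = 529583.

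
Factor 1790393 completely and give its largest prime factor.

1790393 = 11 · 162763
162763 = 37 · 4399
4399 = 53 · 83
83 is prime.
So 1790393 = 11 · 37 · 53 · 83; the largest prime factor is 83.

83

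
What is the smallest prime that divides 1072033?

1072033 is odd.
Digit sum 16, not divisible by 3.
Ends in 3: not divisible by 5.
7: 1072033 = 7·153147 + 4
11: 1072033 = 11·97457 + 6
13: 1072033 = 13·82464 + 1
17: 1072033 = 17·63060 + 13
19: 1072033 = 19·56422 + 15
23: 1072033 = 23·46610 + 3
29: 1072033 = 29·36966 + 19
31: 1072033 = 31·34581 + 22
37: 1072033 = 37·28973 + 32
41: 1072033 = 41·26147 + 6
43: 1072033 = 43·24931

43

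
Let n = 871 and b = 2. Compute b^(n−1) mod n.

2^1 ≡ 2 (mod 871)
2^2 ≡ 2^2 = 4 ≡ 4 (mod 871)
2^4 ≡ 4^2 = 16 ≡ 16 (mod 871)
2^8 ≡ 16^2 = 256 ≡ 256 (mod 871)
2^16 ≡ 256^2 = 65536 ≡ 211 (mod 871)
2^32 ≡ 211^2 = 44521 ≡ 100 (mod 871)
2^64 ≡ 100^2 = 10000 ≡ 419 (mod 871)
2^128 ≡ 419^2 = 175561 ≡ 490 (mod 871)
2^256 ≡ 490^2 = 240100 ≡ 575 (mod 871)
2^512 ≡ 575^2 = 330625 ≡ 516 (mod 871)
870 = 512 + 256 + 64 + 32 + 4 + 2 in binary powers of 2.
So 2^870 ≡ 516 · 575 · 419 · 100 · 16 · 4 ≡ 545 (mod 871).
Since 545 ≠ 1, base 2 is a Fermat witness: 871 is composite.

545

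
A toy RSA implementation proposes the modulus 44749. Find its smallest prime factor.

44749 is odd.
Digit sum 28, not divisible by 3.
Ends in 9: not divisible by 5.
7: 44749 = 7·6392 + 5
11: 44749 = 11·4068 + 1
13: 44749 = 13·3442 + 3
17: 44749 = 17·2632 + 5
19: 44749 = 19·2355 + 4
23: 44749 = 23·1945 + 14
29: 44749 = 29·1543 + 2
31: 44749 = 31·1443 + 16
37: 44749 = 37·1209 + 16
41: 44749 = 41·1091 + 18
43: 44749 = 43·1040 + 29
47: 44749 = 47·952 + 5
53: 44749 = 53·844 + 17
59: 44749 = 59·758 + 27
61: 44749 = 61·733 + 36
67: 44749 = 67·667 + 60
71: 44749 = 71·630 + 19
73: 44749 = 73·613

73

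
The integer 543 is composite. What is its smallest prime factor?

543 is odd.
Digit sum 12, divisible by 3.

3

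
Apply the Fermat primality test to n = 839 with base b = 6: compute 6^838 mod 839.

6^1 ≡ 6 (mod 839)
6^2 ≡ 6^2 = 36 ≡ 36 (mod 839)
6^4 ≡ 36^2 = 1296 ≡ 457 (mod 839)
6^8 ≡ 457^2 = 208849 ≡ 777 (mod 839)
6^16 ≡ 777^2 = 603729 ≡ 488 (mod 839)
6^32 ≡ 488^2 = 238144 ≡ 707 (mod 839)
6^64 ≡ 707^2 = 499849 ≡ 644 (mod 839)
6^128 ≡ 644^2 = 414736 ≡ 270 (mod 839)
6^256 ≡ 270^2 = 72900 ≡ 746 (mod 839)
6^512 ≡ 746^2 = 556516 ≡ 259 (mod 839)
838 = 512 + 256 + 64 + 4 + 2 in binary powers of 2.
So 6^838 ≡ 259 · 746 · 644 · 457 · 36 ≡ 1 (mod 839).
Since the result is 1, base 6 gives no evidence that 839 is composite.

1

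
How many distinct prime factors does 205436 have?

5

205436 = 2^2 · 51359
51359 = 7 · 7337
7337 = 11 · 667
667 = 23 · 29
205436 = 2^2 · 7 · 11 · 23 · 29, which has 5 distinct prime factors.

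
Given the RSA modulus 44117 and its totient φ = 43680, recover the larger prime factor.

281

φ(n) = (p−1)(q−1) = n − (p+q) + 1, so p + q = 44117 − 43680 + 1 = 438.
p and q are the roots of t² − 438t + 44117 = 0.
Discriminant: 438² − 4·44117 = 191844 − 176468 = 15376; √15376 = 124.
q = (438 − 124)/2 = 157, p = (438 + 124)/2 = 281.
Check: 157 · 281 = 44117.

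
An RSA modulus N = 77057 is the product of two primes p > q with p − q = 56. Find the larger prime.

307

Since p = q + 56, we have 77057 = q(q + 56), so q² + 56q − 77057 = 0.
Discriminant: 56² + 4·77057 = 3136 + 308228 = 311364; √311364 = 558.
q = (−56 + 558)/2 = 251, and p = q + 56 = 307.
Check: 251 · 307 = 77057.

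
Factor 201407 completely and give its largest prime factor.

201407 = 31 · 6497
6497 = 73 · 89
89 is prime.
So 201407 = 31 · 73 · 89; the largest prime factor is 89.

89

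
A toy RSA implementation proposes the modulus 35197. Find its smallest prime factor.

61

35197 is odd.
Digit sum 25, not divisible by 3.
Ends in 7: not divisible by 5.
7: 35197 = 7·5028 + 1
11: 35197 = 11·3199 + 8
13: 35197 = 13·2707 + 6
17: 35197 = 17·2070 + 7
19: 35197 = 19·1852 + 9
23: 35197 = 23·1530 + 7
29: 35197 = 29·1213 + 20
31: 35197 = 31·1135 + 12
37: 35197 = 37·951 + 10
41: 35197 = 41·858 + 19
43: 35197 = 43·818 + 23
47: 35197 = 47·748 + 41
53: 35197 = 53·664 + 5
59: 35197 = 59·596 + 33
61: 35197 = 61·577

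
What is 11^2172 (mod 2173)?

11^1 ≡ 11 (mod 2173)
11^2 ≡ 11^2 = 121 ≡ 121 (mod 2173)
11^4 ≡ 121^2 = 14641 ≡ 1603 (mod 2173)
11^8 ≡ 1603^2 = 2569609 ≡ 1123 (mod 2173)
11^16 ≡ 1123^2 = 1261129 ≡ 789 (mod 2173)
11^32 ≡ 789^2 = 622521 ≡ 1043 (mod 2173)
11^64 ≡ 1043^2 = 1087849 ≡ 1349 (mod 2173)
11^128 ≡ 1349^2 = 1819801 ≡ 1000 (mod 2173)
11^256 ≡ 1000^2 = 1000000 ≡ 420 (mod 2173)
11^512 ≡ 420^2 = 176400 ≡ 387 (mod 2173)
11^1024 ≡ 387^2 = 149769 ≡ 2005 (mod 2173)
11^2048 ≡ 2005^2 = 4020025 ≡ 2148 (mod 2173)
2172 = 2048 + 64 + 32 + 16 + 8 + 4 in binary powers of 2.
So 11^2172 ≡ 2148 · 1349 · 1043 · 789 · 1123 · 1603 ≡ 1950 (mod 2173).
Since 1950 ≠ 1, base 11 is a Fermat witness: 2173 is composite.

1950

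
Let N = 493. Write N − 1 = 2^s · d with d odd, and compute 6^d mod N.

328

493 − 1 = 492 = 2^2 · 123, so d = 123.
6^1 ≡ 6 (mod 493)
6^2 ≡ 6^2 = 36 ≡ 36 (mod 493)
6^4 ≡ 36^2 = 1296 ≡ 310 (mod 493)
6^8 ≡ 310^2 = 96100 ≡ 458 (mod 493)
6^16 ≡ 458^2 = 209764 ≡ 239 (mod 493)
6^32 ≡ 239^2 = 57121 ≡ 426 (mod 493)
6^64 ≡ 426^2 = 181476 ≡ 52 (mod 493)
123 = 64 + 32 + 16 + 8 + 2 + 1 in binary powers of 2.
So 6^123 ≡ 52 · 426 · 239 · 458 · 36 · 6 ≡ 328 (mod 493).
Squaring chain: 328 → 110; never reaches −1, so base 6 is a Miller–Rabin witness that 493 is composite.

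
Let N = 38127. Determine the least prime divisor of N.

38127 is odd.
Digit sum 21, divisible by 3.

3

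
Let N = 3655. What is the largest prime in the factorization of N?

3655 = 5 · 731
731 = 17 · 43
43 is prime.
So 3655 = 5 · 17 · 43; the largest prime factor is 43.

43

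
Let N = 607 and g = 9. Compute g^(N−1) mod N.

1

9^1 ≡ 9 (mod 607)
9^2 ≡ 9^2 = 81 ≡ 81 (mod 607)
9^4 ≡ 81^2 = 6561 ≡ 491 (mod 607)
9^8 ≡ 491^2 = 241081 ≡ 102 (mod 607)
9^16 ≡ 102^2 = 10404 ≡ 85 (mod 607)
9^32 ≡ 85^2 = 7225 ≡ 548 (mod 607)
9^64 ≡ 548^2 = 300304 ≡ 446 (mod 607)
9^128 ≡ 446^2 = 198916 ≡ 427 (mod 607)
9^256 ≡ 427^2 = 182329 ≡ 229 (mod 607)
9^512 ≡ 229^2 = 52441 ≡ 239 (mod 607)
606 = 512 + 64 + 16 + 8 + 4 + 2 in binary powers of 2.
So 9^606 ≡ 239 · 446 · 85 · 102 · 491 · 81 ≡ 1 (mod 607).
Since the result is 1, base 9 gives no evidence that 607 is composite.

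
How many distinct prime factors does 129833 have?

3

129833 = 11^2 · 1073
1073 = 29 · 37
129833 = 11^2 · 29 · 37, which has 3 distinct prime factors.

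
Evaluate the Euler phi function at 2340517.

2284848

Factor: 2340517 = 83 · 163 · 173.
φ(2340517) = (83−1) · (163−1) · (173−1) = 82 · 162 · 172 = 2284848.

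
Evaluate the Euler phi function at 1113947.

1076032

Factor: 1113947 = 47 · 137 · 173.
φ(1113947) = (47−1) · (137−1) · (173−1) = 46 · 136 · 172 = 1076032.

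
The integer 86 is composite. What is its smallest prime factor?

2

86 is even: 2 divides it.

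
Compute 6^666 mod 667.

6^1 ≡ 6 (mod 667)
6^2 ≡ 6^2 = 36 ≡ 36 (mod 667)
6^4 ≡ 36^2 = 1296 ≡ 629 (mod 667)
6^8 ≡ 629^2 = 395641 ≡ 110 (mod 667)
6^16 ≡ 110^2 = 12100 ≡ 94 (mod 667)
6^32 ≡ 94^2 = 8836 ≡ 165 (mod 667)
6^64 ≡ 165^2 = 27225 ≡ 545 (mod 667)
6^128 ≡ 545^2 = 297025 ≡ 210 (mod 667)
6^256 ≡ 210^2 = 44100 ≡ 78 (mod 667)
6^512 ≡ 78^2 = 6084 ≡ 81 (mod 667)
666 = 512 + 128 + 16 + 8 + 2 in binary powers of 2.
So 6^666 ≡ 81 · 210 · 94 · 110 · 36 ≡ 81 (mod 667).
Since 81 ≠ 1, base 6 is a Fermat witness: 667 is composite.

81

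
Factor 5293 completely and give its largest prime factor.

5293 = 67 · 79
79 is prime.
So 5293 = 67 · 79; the largest prime factor is 79.

79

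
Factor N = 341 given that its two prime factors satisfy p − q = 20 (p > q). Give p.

31

Since p = q + 20, we have 341 = q(q + 20), so q² + 20q − 341 = 0.
Discriminant: 20² + 4·341 = 400 + 1364 = 1764; √1764 = 42.
q = (−20 + 42)/2 = 11, and p = q + 20 = 31.
Check: 11 · 31 = 341.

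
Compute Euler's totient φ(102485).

Factor: 102485 = 5 · 103 · 199.
φ(102485) = (5−1) · (103−1) · (199−1) = 4 · 102 · 198 = 80784.

80784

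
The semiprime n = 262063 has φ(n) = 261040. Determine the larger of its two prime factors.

521

φ(n) = (p−1)(q−1) = n − (p+q) + 1, so p + q = 262063 − 261040 + 1 = 1024.
p and q are the roots of t² − 1024t + 262063 = 0.
Discriminant: 1024² − 4·262063 = 1048576 − 1048252 = 324; √324 = 18.
q = (1024 − 18)/2 = 503, p = (1024 + 18)/2 = 521.
Check: 503 · 521 = 262063.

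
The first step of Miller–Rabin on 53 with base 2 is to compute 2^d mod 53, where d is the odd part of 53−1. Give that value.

30

53 − 1 = 52 = 2^2 · 13, so d = 13.
2^1 ≡ 2 (mod 53)
2^2 ≡ 2^2 = 4 ≡ 4 (mod 53)
2^4 ≡ 4^2 = 16 ≡ 16 (mod 53)
2^8 ≡ 16^2 = 256 ≡ 44 (mod 53)
13 = 8 + 4 + 1 in binary powers of 2.
So 2^13 ≡ 44 · 16 · 2 ≡ 30 (mod 53).
Squaring chain: 30 → 52; reaches −1, so base 2 does not prove 53 composite.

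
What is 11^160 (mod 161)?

32

11^1 ≡ 11 (mod 161)
11^2 ≡ 11^2 = 121 ≡ 121 (mod 161)
11^4 ≡ 121^2 = 14641 ≡ 151 (mod 161)
11^8 ≡ 151^2 = 22801 ≡ 100 (mod 161)
11^16 ≡ 100^2 = 10000 ≡ 18 (mod 161)
11^32 ≡ 18^2 = 324 ≡ 2 (mod 161)
11^64 ≡ 2^2 = 4 ≡ 4 (mod 161)
11^128 ≡ 4^2 = 16 ≡ 16 (mod 161)
160 = 128 + 32 in binary powers of 2.
So 11^160 ≡ 16 · 2 ≡ 32 (mod 161).
Since 32 ≠ 1, base 11 is a Fermat witness: 161 is composite.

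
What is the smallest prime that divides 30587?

30587 is odd.
Digit sum 23, not divisible by 3.
Ends in 7: not divisible by 5.
7: 30587 = 7·4369 + 4
11: 30587 = 11·2780 + 7
13: 30587 = 13·2352 + 11
17: 30587 = 17·1799 + 4
19: 30587 = 19·1609 + 16
23: 30587 = 23·1329 + 20
29: 30587 = 29·1054 + 21
31: 30587 = 31·986 + 21
37: 30587 = 37·826 + 25
41: 30587 = 41·746 + 1
43: 30587 = 43·711 + 14
47: 30587 = 47·650 + 37
53: 30587 = 53·577 + 6
59: 30587 = 59·518 + 25
61: 30587 = 61·501 + 26
67: 30587 = 67·456 + 35
71: 30587 = 71·430 + 57
73: 30587 = 73·419

73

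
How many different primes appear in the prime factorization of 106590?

6

106590 = 2 · 53295
53295 = 3 · 17765
17765 = 5 · 3553
3553 = 11 · 323
323 = 17 · 19
106590 = 2 · 3 · 5 · 11 · 17 · 19, which has 6 distinct prime factors.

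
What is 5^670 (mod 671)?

562

5^1 ≡ 5 (mod 671)
5^2 ≡ 5^2 = 25 ≡ 25 (mod 671)
5^4 ≡ 25^2 = 625 ≡ 625 (mod 671)
5^8 ≡ 625^2 = 390625 ≡ 103 (mod 671)
5^16 ≡ 103^2 = 10609 ≡ 544 (mod 671)
5^32 ≡ 544^2 = 295936 ≡ 25 (mod 671)
5^64 ≡ 25^2 = 625 ≡ 625 (mod 671)
5^128 ≡ 625^2 = 390625 ≡ 103 (mod 671)
5^256 ≡ 103^2 = 10609 ≡ 544 (mod 671)
5^512 ≡ 544^2 = 295936 ≡ 25 (mod 671)
670 = 512 + 128 + 16 + 8 + 4 + 2 in binary powers of 2.
So 5^670 ≡ 25 · 103 · 544 · 103 · 625 · 25 ≡ 562 (mod 671).
Since 562 ≠ 1, base 5 is a Fermat witness: 671 is composite.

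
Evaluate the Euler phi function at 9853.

9628

Factor: 9853 = 59 · 167.
φ(9853) = (59−1) · (167−1) = 58 · 166 = 9628.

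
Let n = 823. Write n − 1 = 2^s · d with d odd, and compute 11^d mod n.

822

823 − 1 = 822 = 2^1 · 411, so d = 411.
11^1 ≡ 11 (mod 823)
11^2 ≡ 11^2 = 121 ≡ 121 (mod 823)
11^4 ≡ 121^2 = 14641 ≡ 650 (mod 823)
11^8 ≡ 650^2 = 422500 ≡ 301 (mod 823)
11^16 ≡ 301^2 = 90601 ≡ 71 (mod 823)
11^32 ≡ 71^2 = 5041 ≡ 103 (mod 823)
11^64 ≡ 103^2 = 10609 ≡ 733 (mod 823)
11^128 ≡ 733^2 = 537289 ≡ 693 (mod 823)
11^256 ≡ 693^2 = 480249 ≡ 440 (mod 823)
411 = 256 + 128 + 16 + 8 + 2 + 1 in binary powers of 2.
So 11^411 ≡ 440 · 693 · 71 · 301 · 121 · 11 ≡ 822 (mod 823).
Since 11^d ≡ 822 (mod 823), base 11 does not prove 823 composite.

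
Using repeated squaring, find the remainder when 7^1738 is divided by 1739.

636

7^1 ≡ 7 (mod 1739)
7^2 ≡ 7^2 = 49 ≡ 49 (mod 1739)
7^4 ≡ 49^2 = 2401 ≡ 662 (mod 1739)
7^8 ≡ 662^2 = 438244 ≡ 16 (mod 1739)
7^16 ≡ 16^2 = 256 ≡ 256 (mod 1739)
7^32 ≡ 256^2 = 65536 ≡ 1193 (mod 1739)
7^64 ≡ 1193^2 = 1423249 ≡ 747 (mod 1739)
7^128 ≡ 747^2 = 558009 ≡ 1529 (mod 1739)
7^256 ≡ 1529^2 = 2337841 ≡ 625 (mod 1739)
7^512 ≡ 625^2 = 390625 ≡ 1089 (mod 1739)
7^1024 ≡ 1089^2 = 1185921 ≡ 1662 (mod 1739)
1738 = 1024 + 512 + 128 + 64 + 8 + 2 in binary powers of 2.
So 7^1738 ≡ 1662 · 1089 · 1529 · 747 · 16 · 49 ≡ 636 (mod 1739).
Since 636 ≠ 1, base 7 is a Fermat witness: 1739 is composite.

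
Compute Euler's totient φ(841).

Factor: 841 = 29^2.
φ(841) = 29^1·(29−1) = 812.

812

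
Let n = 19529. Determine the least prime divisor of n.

59

19529 is odd.
Digit sum 26, not divisible by 3.
Ends in 9: not divisible by 5.
7: 19529 = 7·2789 + 6
11: 19529 = 11·1775 + 4
13: 19529 = 13·1502 + 3
17: 19529 = 17·1148 + 13
19: 19529 = 19·1027 + 16
23: 19529 = 23·849 + 2
29: 19529 = 29·673 + 12
31: 19529 = 31·629 + 30
37: 19529 = 37·527 + 30
41: 19529 = 41·476 + 13
43: 19529 = 43·454 + 7
47: 19529 = 47·415 + 24
53: 19529 = 53·368 + 25
59: 19529 = 59·331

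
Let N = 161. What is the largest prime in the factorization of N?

161 = 7 · 23
23 is prime.
So 161 = 7 · 23; the largest prime factor is 23.

23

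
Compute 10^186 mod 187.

155

10^1 ≡ 10 (mod 187)
10^2 ≡ 10^2 = 100 ≡ 100 (mod 187)
10^4 ≡ 100^2 = 10000 ≡ 89 (mod 187)
10^8 ≡ 89^2 = 7921 ≡ 67 (mod 187)
10^16 ≡ 67^2 = 4489 ≡ 1 (mod 187)
10^32 ≡ 1^2 = 1 ≡ 1 (mod 187)
10^64 ≡ 1^2 = 1 ≡ 1 (mod 187)
10^128 ≡ 1^2 = 1 ≡ 1 (mod 187)
186 = 128 + 32 + 16 + 8 + 2 in binary powers of 2.
So 10^186 ≡ 1 · 1 · 1 · 67 · 100 ≡ 155 (mod 187).
Since 155 ≠ 1, base 10 is a Fermat witness: 187 is composite.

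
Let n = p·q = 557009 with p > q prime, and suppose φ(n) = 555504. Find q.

653

φ(n) = (p−1)(q−1) = n − (p+q) + 1, so p + q = 557009 − 555504 + 1 = 1506.
p and q are the roots of t² − 1506t + 557009 = 0.
Discriminant: 1506² − 4·557009 = 2268036 − 2228036 = 40000; √40000 = 200.
q = (1506 − 200)/2 = 653, p = (1506 + 200)/2 = 853.
Check: 653 · 853 = 557009.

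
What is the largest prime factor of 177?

59

177 = 3 · 59
59 is prime.
So 177 = 3 · 59; the largest prime factor is 59.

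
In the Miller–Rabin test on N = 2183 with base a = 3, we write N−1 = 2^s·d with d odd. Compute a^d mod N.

2063

2183 − 1 = 2182 = 2^1 · 1091, so d = 1091.
3^1 ≡ 3 (mod 2183)
3^2 ≡ 3^2 = 9 ≡ 9 (mod 2183)
3^4 ≡ 9^2 = 81 ≡ 81 (mod 2183)
3^8 ≡ 81^2 = 6561 ≡ 12 (mod 2183)
3^16 ≡ 12^2 = 144 ≡ 144 (mod 2183)
3^32 ≡ 144^2 = 20736 ≡ 1089 (mod 2183)
3^64 ≡ 1089^2 = 1185921 ≡ 552 (mod 2183)
3^128 ≡ 552^2 = 304704 ≡ 1267 (mod 2183)
3^256 ≡ 1267^2 = 1605289 ≡ 784 (mod 2183)
3^512 ≡ 784^2 = 614656 ≡ 1233 (mod 2183)
3^1024 ≡ 1233^2 = 1520289 ≡ 921 (mod 2183)
1091 = 1024 + 64 + 2 + 1 in binary powers of 2.
So 3^1091 ≡ 921 · 552 · 9 · 3 ≡ 2063 (mod 2183).
Squaring chain: 2063; never reaches −1, so base 3 is a Miller–Rabin witness that 2183 is composite.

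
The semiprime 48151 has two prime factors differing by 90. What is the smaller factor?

179

Since p = q + 90, we have 48151 = q(q + 90), so q² + 90q − 48151 = 0.
Discriminant: 90² + 4·48151 = 8100 + 192604 = 200704; √200704 = 448.
q = (−90 + 448)/2 = 179, and p = q + 90 = 269.
Check: 179 · 269 = 48151.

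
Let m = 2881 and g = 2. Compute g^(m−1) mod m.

895

2^1 ≡ 2 (mod 2881)
2^2 ≡ 2^2 = 4 ≡ 4 (mod 2881)
2^4 ≡ 4^2 = 16 ≡ 16 (mod 2881)
2^8 ≡ 16^2 = 256 ≡ 256 (mod 2881)
2^16 ≡ 256^2 = 65536 ≡ 2154 (mod 2881)
2^32 ≡ 2154^2 = 4639716 ≡ 1306 (mod 2881)
2^64 ≡ 1306^2 = 1705636 ≡ 84 (mod 2881)
2^128 ≡ 84^2 = 7056 ≡ 1294 (mod 2881)
2^256 ≡ 1294^2 = 1674436 ≡ 575 (mod 2881)
2^512 ≡ 575^2 = 330625 ≡ 2191 (mod 2881)
2^1024 ≡ 2191^2 = 4800481 ≡ 735 (mod 2881)
2^2048 ≡ 735^2 = 540225 ≡ 1478 (mod 2881)
2880 = 2048 + 512 + 256 + 64 in binary powers of 2.
So 2^2880 ≡ 1478 · 2191 · 575 · 84 ≡ 895 (mod 2881).
Since 895 ≠ 1, base 2 is a Fermat witness: 2881 is composite.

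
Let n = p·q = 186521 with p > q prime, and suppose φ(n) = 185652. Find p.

487

φ(n) = (p−1)(q−1) = n − (p+q) + 1, so p + q = 186521 − 185652 + 1 = 870.
p and q are the roots of t² − 870t + 186521 = 0.
Discriminant: 870² − 4·186521 = 756900 − 746084 = 10816; √10816 = 104.
q = (870 − 104)/2 = 383, p = (870 + 104)/2 = 487.
Check: 383 · 487 = 186521.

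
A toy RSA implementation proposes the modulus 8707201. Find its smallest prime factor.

61

8707201 is odd.
Digit sum 25, not divisible by 3.
Ends in 1: not divisible by 5.
7: 8707201 = 7·1243885 + 6
11: 8707201 = 11·791563 + 8
13: 8707201 = 13·669784 + 9
17: 8707201 = 17·512188 + 5
19: 8707201 = 19·458273 + 14
23: 8707201 = 23·378573 + 22
29: 8707201 = 29·300248 + 9
31: 8707201 = 31·280877 + 14
37: 8707201 = 37·235329 + 28
41: 8707201 = 41·212370 + 31
43: 8707201 = 43·202493 + 2
47: 8707201 = 47·185259 + 28
53: 8707201 = 53·164286 + 43
59: 8707201 = 59·147579 + 40
61: 8707201 = 61·142741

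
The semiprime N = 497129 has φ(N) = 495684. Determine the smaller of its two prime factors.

φ(n) = (p−1)(q−1) = n − (p+q) + 1, so p + q = 497129 − 495684 + 1 = 1446.
p and q are the roots of t² − 1446t + 497129 = 0.
Discriminant: 1446² − 4·497129 = 2090916 − 1988516 = 102400; √102400 = 320.
q = (1446 − 320)/2 = 563, p = (1446 + 320)/2 = 883.
Check: 563 · 883 = 497129.

563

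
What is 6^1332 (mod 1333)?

1

6^1 ≡ 6 (mod 1333)
6^2 ≡ 6^2 = 36 ≡ 36 (mod 1333)
6^4 ≡ 36^2 = 1296 ≡ 1296 (mod 1333)
6^8 ≡ 1296^2 = 1679616 ≡ 36 (mod 1333)
6^16 ≡ 36^2 = 1296 ≡ 1296 (mod 1333)
6^32 ≡ 1296^2 = 1679616 ≡ 36 (mod 1333)
6^64 ≡ 36^2 = 1296 ≡ 1296 (mod 1333)
6^128 ≡ 1296^2 = 1679616 ≡ 36 (mod 1333)
6^256 ≡ 36^2 = 1296 ≡ 1296 (mod 1333)
6^512 ≡ 1296^2 = 1679616 ≡ 36 (mod 1333)
6^1024 ≡ 36^2 = 1296 ≡ 1296 (mod 1333)
1332 = 1024 + 256 + 32 + 16 + 4 in binary powers of 2.
So 6^1332 ≡ 1296 · 1296 · 36 · 1296 · 1296 ≡ 1 (mod 1333).
Since the result is 1, base 6 gives no evidence that 1333 is composite.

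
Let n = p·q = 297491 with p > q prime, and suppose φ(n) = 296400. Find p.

φ(n) = (p−1)(q−1) = n − (p+q) + 1, so p + q = 297491 − 296400 + 1 = 1092.
p and q are the roots of t² − 1092t + 297491 = 0.
Discriminant: 1092² − 4·297491 = 1192464 − 1189964 = 2500; √2500 = 50.
q = (1092 − 50)/2 = 521, p = (1092 + 50)/2 = 571.
Check: 521 · 571 = 297491.

571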